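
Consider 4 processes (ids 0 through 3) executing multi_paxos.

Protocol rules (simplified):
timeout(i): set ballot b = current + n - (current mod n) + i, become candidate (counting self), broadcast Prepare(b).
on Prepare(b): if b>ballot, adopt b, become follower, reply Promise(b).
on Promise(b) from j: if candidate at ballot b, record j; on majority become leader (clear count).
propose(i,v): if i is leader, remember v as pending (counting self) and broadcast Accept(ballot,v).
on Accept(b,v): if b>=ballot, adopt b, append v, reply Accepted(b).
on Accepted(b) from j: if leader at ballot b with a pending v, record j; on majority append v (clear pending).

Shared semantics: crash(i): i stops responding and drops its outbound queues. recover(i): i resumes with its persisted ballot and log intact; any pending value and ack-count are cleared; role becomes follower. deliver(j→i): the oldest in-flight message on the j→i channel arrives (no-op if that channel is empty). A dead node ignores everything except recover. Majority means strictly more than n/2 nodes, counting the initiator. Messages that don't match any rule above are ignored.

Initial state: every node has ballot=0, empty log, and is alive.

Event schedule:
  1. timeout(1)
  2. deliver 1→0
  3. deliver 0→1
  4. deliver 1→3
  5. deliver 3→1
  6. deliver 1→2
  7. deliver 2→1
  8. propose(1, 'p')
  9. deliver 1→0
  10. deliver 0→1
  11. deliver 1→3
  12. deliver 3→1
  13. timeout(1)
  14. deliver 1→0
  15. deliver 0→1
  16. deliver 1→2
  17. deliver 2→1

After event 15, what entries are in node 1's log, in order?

e1 timeout(1): 1[cand,b=5,-]
e2 deliver 1→0: 0[foll,b=5,-]
e3 deliver 0→1: ·
e4 deliver 1→3: 3[foll,b=5,-]
e5 deliver 3→1: 1[lead,b=5,-]
e6 deliver 1→2: 2[foll,b=5,-]
e7 deliver 2→1: ·
e8 propose(1,'p'): ·
e9 deliver 1→0: 0[foll,b=5,p]
e10 deliver 0→1: ·
e11 deliver 1→3: 3[foll,b=5,p]
e12 deliver 3→1: 1[lead,b=5,p]
e13 timeout(1): 1[cand,b=9,p]
e14 deliver 1→0: 0[foll,b=9,p]
e15 deliver 0→1: ·

p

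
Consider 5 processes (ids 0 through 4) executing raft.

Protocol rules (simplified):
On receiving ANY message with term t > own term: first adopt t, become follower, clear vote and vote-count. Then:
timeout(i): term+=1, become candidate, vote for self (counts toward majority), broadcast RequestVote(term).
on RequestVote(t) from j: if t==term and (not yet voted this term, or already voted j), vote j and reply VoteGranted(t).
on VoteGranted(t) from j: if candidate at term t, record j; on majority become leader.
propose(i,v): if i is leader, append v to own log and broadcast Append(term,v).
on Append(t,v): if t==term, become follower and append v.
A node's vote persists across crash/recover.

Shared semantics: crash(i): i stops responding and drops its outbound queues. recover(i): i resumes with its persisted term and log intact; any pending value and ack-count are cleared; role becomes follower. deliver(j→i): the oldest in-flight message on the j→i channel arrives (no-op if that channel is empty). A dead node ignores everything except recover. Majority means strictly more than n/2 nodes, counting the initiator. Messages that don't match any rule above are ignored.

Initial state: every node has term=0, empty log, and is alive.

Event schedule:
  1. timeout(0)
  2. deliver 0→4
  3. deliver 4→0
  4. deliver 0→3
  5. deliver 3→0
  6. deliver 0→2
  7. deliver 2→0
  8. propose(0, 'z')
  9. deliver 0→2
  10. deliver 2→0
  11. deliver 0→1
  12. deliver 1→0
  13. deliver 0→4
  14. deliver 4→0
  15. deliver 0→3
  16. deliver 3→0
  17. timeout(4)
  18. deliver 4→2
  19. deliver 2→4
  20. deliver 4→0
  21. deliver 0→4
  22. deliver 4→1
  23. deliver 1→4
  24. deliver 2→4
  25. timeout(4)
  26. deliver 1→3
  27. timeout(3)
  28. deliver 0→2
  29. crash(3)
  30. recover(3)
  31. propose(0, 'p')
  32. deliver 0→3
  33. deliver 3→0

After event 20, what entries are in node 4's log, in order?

z

step 1 timeout(0): 0={cand,t=1,log=-}
step 2 deliver 0→4: 4={foll,t=1,log=-}
step 3 deliver 4→0: —
step 4 deliver 0→3: 3={foll,t=1,log=-}
step 5 deliver 3→0: 0={lead,t=1,log=-}
step 6 deliver 0→2: 2={foll,t=1,log=-}
step 7 deliver 2→0: —
step 8 propose(0,'z'): 0={lead,t=1,log=z}
step 9 deliver 0→2: 2={foll,t=1,log=z}
step 10 deliver 2→0: —
step 11 deliver 0→1: 1={foll,t=1,log=-}
step 12 deliver 1→0: —
step 13 deliver 0→4: 4={foll,t=1,log=z}
step 14 deliver 4→0: —
step 15 deliver 0→3: 3={foll,t=1,log=z}
step 16 deliver 3→0: —
step 17 timeout(4): 4={cand,t=2,log=z}
step 18 deliver 4→2: 2={foll,t=2,log=z}
step 19 deliver 2→4: —
step 20 deliver 4→0: 0={foll,t=2,log=z}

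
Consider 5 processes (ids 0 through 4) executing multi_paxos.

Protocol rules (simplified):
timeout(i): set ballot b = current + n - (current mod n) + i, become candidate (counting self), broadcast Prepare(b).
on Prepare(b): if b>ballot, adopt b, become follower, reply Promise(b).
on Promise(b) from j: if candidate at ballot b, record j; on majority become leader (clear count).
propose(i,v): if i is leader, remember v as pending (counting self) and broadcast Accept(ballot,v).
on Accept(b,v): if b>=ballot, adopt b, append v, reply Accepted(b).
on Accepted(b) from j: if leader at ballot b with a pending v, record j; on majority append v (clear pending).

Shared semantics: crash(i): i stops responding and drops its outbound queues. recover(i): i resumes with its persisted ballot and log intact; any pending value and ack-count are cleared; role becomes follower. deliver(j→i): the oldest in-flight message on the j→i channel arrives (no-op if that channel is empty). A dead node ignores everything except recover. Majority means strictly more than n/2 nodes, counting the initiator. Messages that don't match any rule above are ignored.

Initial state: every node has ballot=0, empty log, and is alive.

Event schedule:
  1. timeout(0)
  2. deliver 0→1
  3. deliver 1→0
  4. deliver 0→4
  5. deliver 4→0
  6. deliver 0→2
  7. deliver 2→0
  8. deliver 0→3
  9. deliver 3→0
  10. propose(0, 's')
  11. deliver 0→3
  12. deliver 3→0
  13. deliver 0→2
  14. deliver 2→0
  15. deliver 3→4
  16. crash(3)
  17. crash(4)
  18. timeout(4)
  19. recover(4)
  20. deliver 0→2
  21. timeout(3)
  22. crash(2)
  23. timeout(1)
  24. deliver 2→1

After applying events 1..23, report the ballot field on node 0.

after 1 — timeout(0): n0:cand/b5/[-]
after 2 — deliver 0→1: n1:foll/b5/[-]
after 3 — deliver 1→0: ·
after 4 — deliver 0→4: n4:foll/b5/[-]
after 5 — deliver 4→0: n0:lead/b5/[-]
after 6 — deliver 0→2: n2:foll/b5/[-]
after 7 — deliver 2→0: ·
after 8 — deliver 0→3: n3:foll/b5/[-]
after 9 — deliver 3→0: ·
after 10 — propose(0,'s'): ·
after 11 — deliver 0→3: n3:foll/b5/[s]
after 12 — deliver 3→0: ·
after 13 — deliver 0→2: n2:foll/b5/[s]
after 14 — deliver 2→0: n0:lead/b5/[s]
after 15 — deliver 3→4: ·
after 16 — crash(3): n3:✗foll/b5/[s]
after 17 — crash(4): n4:✗foll/b5/[-]
after 18 — timeout(4): ·
after 19 — recover(4): n4:foll/b5/[-]
after 20 — deliver 0→2: ·
after 21 — timeout(3): ·
after 22 — crash(2): n2:✗foll/b5/[s]
after 23 — timeout(1): n1:cand/b11/[-]

5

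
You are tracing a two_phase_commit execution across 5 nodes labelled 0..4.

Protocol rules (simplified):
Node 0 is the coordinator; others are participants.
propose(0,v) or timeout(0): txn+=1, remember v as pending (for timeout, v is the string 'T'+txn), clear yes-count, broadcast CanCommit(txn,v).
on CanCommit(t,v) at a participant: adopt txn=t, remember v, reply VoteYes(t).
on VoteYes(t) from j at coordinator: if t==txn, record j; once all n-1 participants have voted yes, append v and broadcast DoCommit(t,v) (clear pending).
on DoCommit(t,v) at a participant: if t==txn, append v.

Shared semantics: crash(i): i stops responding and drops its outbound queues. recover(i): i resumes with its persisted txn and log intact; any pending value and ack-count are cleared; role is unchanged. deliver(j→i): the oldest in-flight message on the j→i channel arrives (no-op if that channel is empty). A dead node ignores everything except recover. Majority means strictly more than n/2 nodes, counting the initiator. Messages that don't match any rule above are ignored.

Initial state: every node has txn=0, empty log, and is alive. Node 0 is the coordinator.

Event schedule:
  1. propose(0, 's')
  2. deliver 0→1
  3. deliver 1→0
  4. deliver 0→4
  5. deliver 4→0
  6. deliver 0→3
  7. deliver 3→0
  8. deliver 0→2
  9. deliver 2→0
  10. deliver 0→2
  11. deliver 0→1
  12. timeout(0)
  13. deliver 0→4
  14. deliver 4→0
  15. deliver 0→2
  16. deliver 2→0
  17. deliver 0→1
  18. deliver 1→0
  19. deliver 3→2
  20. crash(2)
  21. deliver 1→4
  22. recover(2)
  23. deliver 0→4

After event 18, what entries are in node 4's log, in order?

s

step 1 propose(0,'s'): 0={coor,t=1,log=-}
step 2 deliver 0→1: 1={part,t=1,log=-}
step 3 deliver 1→0: —
step 4 deliver 0→4: 4={part,t=1,log=-}
step 5 deliver 4→0: —
step 6 deliver 0→3: 3={part,t=1,log=-}
step 7 deliver 3→0: —
step 8 deliver 0→2: 2={part,t=1,log=-}
step 9 deliver 2→0: 0={coor,t=1,log=s}
step 10 deliver 0→2: 2={part,t=1,log=s}
step 11 deliver 0→1: 1={part,t=1,log=s}
step 12 timeout(0): 0={coor,t=2,log=s}
step 13 deliver 0→4: 4={part,t=1,log=s}
step 14 deliver 4→0: —
step 15 deliver 0→2: 2={part,t=2,log=s}
step 16 deliver 2→0: —
step 17 deliver 0→1: 1={part,t=2,log=s}
step 18 deliver 1→0: —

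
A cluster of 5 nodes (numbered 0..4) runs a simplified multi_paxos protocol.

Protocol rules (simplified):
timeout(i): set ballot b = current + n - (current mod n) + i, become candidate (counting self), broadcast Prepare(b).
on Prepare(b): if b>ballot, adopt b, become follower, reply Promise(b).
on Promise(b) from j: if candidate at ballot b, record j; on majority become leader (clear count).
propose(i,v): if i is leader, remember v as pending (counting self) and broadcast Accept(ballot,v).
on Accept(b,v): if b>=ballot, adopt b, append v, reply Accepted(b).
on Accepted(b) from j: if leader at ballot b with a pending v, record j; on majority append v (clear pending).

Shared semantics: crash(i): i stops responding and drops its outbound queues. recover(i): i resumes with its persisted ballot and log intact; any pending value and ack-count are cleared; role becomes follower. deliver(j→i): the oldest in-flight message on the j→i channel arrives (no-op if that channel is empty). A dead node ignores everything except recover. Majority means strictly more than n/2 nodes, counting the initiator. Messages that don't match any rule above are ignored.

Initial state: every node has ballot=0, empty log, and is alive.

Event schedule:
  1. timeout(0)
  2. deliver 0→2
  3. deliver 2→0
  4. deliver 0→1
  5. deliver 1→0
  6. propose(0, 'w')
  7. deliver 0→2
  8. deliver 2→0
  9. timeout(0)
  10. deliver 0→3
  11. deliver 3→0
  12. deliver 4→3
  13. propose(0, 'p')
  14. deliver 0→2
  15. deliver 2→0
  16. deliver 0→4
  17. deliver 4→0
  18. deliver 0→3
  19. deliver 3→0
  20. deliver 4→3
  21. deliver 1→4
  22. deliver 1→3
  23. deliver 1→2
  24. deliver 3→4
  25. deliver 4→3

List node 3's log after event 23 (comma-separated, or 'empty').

after 1 — timeout(0): n0:cand/b5/[-]
after 2 — deliver 0→2: n2:foll/b5/[-]
after 3 — deliver 2→0: ·
after 4 — deliver 0→1: n1:foll/b5/[-]
after 5 — deliver 1→0: n0:lead/b5/[-]
after 6 — propose(0,'w'): ·
after 7 — deliver 0→2: n2:foll/b5/[w]
after 8 — deliver 2→0: ·
after 9 — timeout(0): n0:cand/b10/[-]
after 10 — deliver 0→3: n3:foll/b5/[-]
after 11 — deliver 3→0: ·
after 12 — deliver 4→3: ·
after 13 — propose(0,'p'): ·
after 14 — deliver 0→2: n2:foll/b10/[w]
after 15 — deliver 2→0: ·
after 16 — deliver 0→4: n4:foll/b5/[-]
after 17 — deliver 4→0: ·
after 18 — deliver 0→3: n3:foll/b5/[w]
after 19 — deliver 3→0: ·
after 20 — deliver 4→3: ·
after 21 — deliver 1→4: ·
after 22 — deliver 1→3: ·
after 23 — deliver 1→2: ·

w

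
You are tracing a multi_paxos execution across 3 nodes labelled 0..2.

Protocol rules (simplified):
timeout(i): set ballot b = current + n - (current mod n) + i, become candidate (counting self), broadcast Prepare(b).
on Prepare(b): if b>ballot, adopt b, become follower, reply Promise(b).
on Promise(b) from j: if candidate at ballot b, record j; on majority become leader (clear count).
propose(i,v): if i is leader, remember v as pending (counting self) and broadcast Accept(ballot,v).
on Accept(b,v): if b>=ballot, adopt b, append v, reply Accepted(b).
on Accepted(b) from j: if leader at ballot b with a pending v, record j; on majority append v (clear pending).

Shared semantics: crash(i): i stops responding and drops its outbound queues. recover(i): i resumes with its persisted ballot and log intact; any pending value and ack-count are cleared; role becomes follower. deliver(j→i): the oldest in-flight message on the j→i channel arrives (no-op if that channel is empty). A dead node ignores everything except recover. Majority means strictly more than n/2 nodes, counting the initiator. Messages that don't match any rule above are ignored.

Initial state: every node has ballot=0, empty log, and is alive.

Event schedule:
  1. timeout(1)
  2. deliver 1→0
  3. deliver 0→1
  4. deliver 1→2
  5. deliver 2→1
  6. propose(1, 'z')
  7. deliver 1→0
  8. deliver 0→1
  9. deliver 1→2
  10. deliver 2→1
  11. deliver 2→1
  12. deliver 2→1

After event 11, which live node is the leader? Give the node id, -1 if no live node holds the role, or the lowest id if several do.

1. timeout(1):  <1:cand b4 ->
2. deliver 1→0:  <0:foll b4 ->
3. deliver 0→1:  <1:lead b4 ->
4. deliver 1→2:  <2:foll b4 ->
5. deliver 2→1:  nop
6. propose(1,'z'):  nop
7. deliver 1→0:  <0:foll b4 z>
8. deliver 0→1:  <1:lead b4 z>
9. deliver 1→2:  <2:foll b4 z>
10. deliver 2→1:  nop
11. deliver 2→1:  nop

1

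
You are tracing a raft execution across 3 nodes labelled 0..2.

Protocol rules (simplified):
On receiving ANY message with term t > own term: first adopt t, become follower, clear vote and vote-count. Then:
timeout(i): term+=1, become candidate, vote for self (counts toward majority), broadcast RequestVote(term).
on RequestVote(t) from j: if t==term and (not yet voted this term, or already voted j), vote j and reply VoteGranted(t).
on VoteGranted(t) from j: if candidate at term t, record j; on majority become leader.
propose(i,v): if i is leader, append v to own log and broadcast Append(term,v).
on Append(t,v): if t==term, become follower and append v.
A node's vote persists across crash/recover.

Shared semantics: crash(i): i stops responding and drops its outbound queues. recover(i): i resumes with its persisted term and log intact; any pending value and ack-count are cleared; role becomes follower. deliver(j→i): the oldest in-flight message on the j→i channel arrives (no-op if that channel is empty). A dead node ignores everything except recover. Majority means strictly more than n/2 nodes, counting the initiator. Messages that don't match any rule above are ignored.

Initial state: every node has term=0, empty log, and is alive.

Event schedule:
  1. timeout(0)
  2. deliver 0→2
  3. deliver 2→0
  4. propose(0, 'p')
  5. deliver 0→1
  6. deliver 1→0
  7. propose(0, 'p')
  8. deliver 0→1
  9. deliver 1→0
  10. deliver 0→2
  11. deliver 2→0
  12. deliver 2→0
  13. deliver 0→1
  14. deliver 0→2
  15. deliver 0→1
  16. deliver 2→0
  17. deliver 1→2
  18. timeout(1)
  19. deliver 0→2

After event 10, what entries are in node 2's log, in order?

e1 timeout(0): 0[cand,t=1,-]
e2 deliver 0→2: 2[foll,t=1,-]
e3 deliver 2→0: 0[lead,t=1,-]
e4 propose(0,'p'): 0[lead,t=1,p]
e5 deliver 0→1: 1[foll,t=1,-]
e6 deliver 1→0: ·
e7 propose(0,'p'): 0[lead,t=1,p,p]
e8 deliver 0→1: 1[foll,t=1,p]
e9 deliver 1→0: ·
e10 deliver 0→2: 2[foll,t=1,p]

p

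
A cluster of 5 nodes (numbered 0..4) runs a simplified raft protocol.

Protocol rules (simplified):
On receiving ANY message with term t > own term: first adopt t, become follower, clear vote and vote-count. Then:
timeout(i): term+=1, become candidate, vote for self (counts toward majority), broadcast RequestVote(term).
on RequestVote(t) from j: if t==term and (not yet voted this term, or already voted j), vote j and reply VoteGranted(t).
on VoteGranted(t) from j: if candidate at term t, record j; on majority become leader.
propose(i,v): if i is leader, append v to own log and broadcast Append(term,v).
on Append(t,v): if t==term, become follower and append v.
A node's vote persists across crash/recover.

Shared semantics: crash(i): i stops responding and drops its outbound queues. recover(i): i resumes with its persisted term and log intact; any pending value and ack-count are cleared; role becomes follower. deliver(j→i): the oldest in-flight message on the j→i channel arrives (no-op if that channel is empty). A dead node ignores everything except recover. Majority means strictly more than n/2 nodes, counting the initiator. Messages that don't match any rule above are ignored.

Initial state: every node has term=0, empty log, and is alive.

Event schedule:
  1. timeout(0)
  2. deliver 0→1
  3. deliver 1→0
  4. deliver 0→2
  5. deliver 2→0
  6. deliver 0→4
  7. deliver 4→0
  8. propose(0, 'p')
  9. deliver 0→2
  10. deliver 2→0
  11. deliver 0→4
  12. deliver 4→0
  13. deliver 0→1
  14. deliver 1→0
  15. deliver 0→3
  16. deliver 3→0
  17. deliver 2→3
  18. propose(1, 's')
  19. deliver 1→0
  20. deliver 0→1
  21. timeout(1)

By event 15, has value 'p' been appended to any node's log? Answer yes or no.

1. timeout(0):  <0:cand t1 ->
2. deliver 0→1:  <1:foll t1 ->
3. deliver 1→0:  nop
4. deliver 0→2:  <2:foll t1 ->
5. deliver 2→0:  <0:lead t1 ->
6. deliver 0→4:  <4:foll t1 ->
7. deliver 4→0:  nop
8. propose(0,'p'):  <0:lead t1 p>
9. deliver 0→2:  <2:foll t1 p>
10. deliver 2→0:  nop
11. deliver 0→4:  <4:foll t1 p>
12. deliver 4→0:  nop
13. deliver 0→1:  <1:foll t1 p>
14. deliver 1→0:  nop
15. deliver 0→3:  <3:foll t1 ->

yes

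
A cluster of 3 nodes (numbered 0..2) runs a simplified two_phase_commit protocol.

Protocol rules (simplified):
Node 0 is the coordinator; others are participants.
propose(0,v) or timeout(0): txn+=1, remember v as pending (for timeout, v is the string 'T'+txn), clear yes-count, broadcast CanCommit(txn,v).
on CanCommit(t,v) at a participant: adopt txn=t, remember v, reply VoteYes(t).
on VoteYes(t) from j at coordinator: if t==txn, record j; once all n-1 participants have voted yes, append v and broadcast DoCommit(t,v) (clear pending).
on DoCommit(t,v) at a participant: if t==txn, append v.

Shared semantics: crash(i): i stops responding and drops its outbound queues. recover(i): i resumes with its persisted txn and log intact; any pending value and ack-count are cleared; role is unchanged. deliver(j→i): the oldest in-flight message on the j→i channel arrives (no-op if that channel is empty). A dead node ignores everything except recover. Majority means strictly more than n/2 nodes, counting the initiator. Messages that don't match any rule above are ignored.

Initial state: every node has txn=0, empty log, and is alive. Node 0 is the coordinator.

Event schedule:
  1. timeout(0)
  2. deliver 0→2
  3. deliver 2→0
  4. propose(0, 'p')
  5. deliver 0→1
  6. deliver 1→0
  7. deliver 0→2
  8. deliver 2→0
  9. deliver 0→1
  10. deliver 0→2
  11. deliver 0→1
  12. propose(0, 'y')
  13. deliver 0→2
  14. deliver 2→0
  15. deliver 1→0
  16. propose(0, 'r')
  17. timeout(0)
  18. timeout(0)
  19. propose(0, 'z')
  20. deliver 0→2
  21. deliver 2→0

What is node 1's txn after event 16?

after 1 — timeout(0): n0:coor/t1/[-]
after 2 — deliver 0→2: n2:part/t1/[-]
after 3 — deliver 2→0: ·
after 4 — propose(0,'p'): n0:coor/t2/[-]
after 5 — deliver 0→1: n1:part/t1/[-]
after 6 — deliver 1→0: ·
after 7 — deliver 0→2: n2:part/t2/[-]
after 8 — deliver 2→0: ·
after 9 — deliver 0→1: n1:part/t2/[-]
after 10 — deliver 0→2: ·
after 11 — deliver 0→1: ·
after 12 — propose(0,'y'): n0:coor/t3/[-]
after 13 — deliver 0→2: n2:part/t3/[-]
after 14 — deliver 2→0: ·
after 15 — deliver 1→0: ·
after 16 — propose(0,'r'): n0:coor/t4/[-]

2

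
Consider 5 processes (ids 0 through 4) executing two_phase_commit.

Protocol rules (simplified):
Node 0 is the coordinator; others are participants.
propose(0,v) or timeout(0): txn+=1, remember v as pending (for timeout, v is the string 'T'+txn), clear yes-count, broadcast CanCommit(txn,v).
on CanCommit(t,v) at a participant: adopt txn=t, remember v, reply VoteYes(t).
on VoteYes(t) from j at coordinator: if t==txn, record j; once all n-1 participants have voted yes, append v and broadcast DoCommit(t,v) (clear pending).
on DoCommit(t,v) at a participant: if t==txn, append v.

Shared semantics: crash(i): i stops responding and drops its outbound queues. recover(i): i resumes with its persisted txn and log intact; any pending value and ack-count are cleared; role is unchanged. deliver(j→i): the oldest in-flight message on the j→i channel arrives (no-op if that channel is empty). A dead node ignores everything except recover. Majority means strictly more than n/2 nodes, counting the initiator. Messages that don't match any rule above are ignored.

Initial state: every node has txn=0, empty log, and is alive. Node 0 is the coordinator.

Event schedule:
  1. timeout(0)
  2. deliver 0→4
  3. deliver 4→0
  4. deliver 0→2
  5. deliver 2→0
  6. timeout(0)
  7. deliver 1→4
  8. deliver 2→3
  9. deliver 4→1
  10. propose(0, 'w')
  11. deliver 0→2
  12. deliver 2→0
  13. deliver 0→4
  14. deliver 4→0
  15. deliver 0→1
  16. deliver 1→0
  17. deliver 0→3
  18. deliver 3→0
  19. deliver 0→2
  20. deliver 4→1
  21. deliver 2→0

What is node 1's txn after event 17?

1. timeout(0):  <0:coor t1 ->
2. deliver 0→4:  <4:part t1 ->
3. deliver 4→0:  nop
4. deliver 0→2:  <2:part t1 ->
5. deliver 2→0:  nop
6. timeout(0):  <0:coor t2 ->
7. deliver 1→4:  nop
8. deliver 2→3:  nop
9. deliver 4→1:  nop
10. propose(0,'w'):  <0:coor t3 ->
11. deliver 0→2:  <2:part t2 ->
12. deliver 2→0:  nop
13. deliver 0→4:  <4:part t2 ->
14. deliver 4→0:  nop
15. deliver 0→1:  <1:part t1 ->
16. deliver 1→0:  nop
17. deliver 0→3:  <3:part t1 ->

1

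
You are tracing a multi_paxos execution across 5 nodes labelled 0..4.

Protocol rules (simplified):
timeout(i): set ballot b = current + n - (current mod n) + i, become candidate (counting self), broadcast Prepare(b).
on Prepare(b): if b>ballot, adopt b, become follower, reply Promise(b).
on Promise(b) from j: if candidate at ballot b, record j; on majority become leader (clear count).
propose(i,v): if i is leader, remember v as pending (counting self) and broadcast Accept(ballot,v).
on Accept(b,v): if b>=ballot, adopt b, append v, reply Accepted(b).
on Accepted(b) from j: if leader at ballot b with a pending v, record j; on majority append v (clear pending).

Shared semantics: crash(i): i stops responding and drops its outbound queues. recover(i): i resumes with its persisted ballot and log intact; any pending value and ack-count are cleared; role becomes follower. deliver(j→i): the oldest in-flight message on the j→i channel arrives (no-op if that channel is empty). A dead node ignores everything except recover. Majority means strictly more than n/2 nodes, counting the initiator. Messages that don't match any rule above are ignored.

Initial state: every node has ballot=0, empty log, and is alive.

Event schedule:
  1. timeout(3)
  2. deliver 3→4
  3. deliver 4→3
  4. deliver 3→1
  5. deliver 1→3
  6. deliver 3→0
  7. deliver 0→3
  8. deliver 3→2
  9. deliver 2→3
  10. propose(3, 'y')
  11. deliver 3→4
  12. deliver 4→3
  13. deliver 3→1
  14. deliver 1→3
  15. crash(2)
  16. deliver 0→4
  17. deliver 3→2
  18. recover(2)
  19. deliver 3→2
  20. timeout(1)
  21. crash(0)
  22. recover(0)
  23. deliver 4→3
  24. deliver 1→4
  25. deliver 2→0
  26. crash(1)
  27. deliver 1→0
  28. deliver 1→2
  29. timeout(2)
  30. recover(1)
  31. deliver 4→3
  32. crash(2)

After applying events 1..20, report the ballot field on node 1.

11

1. timeout(3):  <3:cand b8 ->
2. deliver 3→4:  <4:foll b8 ->
3. deliver 4→3:  nop
4. deliver 3→1:  <1:foll b8 ->
5. deliver 1→3:  <3:lead b8 ->
6. deliver 3→0:  <0:foll b8 ->
7. deliver 0→3:  nop
8. deliver 3→2:  <2:foll b8 ->
9. deliver 2→3:  nop
10. propose(3,'y'):  nop
11. deliver 3→4:  <4:foll b8 y>
12. deliver 4→3:  nop
13. deliver 3→1:  <1:foll b8 y>
14. deliver 1→3:  <3:lead b8 y>
15. crash(2):  <2:✗foll b8 ->
16. deliver 0→4:  nop
17. deliver 3→2:  nop
18. recover(2):  <2:foll b8 ->
19. deliver 3→2:  <2:foll b8 y>
20. timeout(1):  <1:cand b11 y>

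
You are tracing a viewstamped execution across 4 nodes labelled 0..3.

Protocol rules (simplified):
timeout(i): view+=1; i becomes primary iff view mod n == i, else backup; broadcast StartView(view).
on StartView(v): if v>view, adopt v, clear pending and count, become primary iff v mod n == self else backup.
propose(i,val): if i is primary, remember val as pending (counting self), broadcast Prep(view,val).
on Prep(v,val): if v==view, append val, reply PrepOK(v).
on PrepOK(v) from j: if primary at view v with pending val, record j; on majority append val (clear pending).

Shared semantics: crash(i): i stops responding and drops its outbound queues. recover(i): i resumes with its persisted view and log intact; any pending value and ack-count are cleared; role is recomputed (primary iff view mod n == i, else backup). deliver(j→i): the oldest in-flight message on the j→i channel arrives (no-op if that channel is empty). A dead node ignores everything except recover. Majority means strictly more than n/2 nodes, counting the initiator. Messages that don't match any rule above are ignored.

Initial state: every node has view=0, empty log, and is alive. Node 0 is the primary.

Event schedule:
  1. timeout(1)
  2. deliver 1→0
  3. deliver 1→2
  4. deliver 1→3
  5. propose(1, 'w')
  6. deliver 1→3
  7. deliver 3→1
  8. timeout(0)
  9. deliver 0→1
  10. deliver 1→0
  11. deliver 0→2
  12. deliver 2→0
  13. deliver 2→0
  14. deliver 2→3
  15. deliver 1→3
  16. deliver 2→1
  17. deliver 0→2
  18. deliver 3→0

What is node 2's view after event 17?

step 1 timeout(1): 1={prim,v=1,log=-}
step 2 deliver 1→0: 0={back,v=1,log=-}
step 3 deliver 1→2: 2={back,v=1,log=-}
step 4 deliver 1→3: 3={back,v=1,log=-}
step 5 propose(1,'w'): —
step 6 deliver 1→3: 3={back,v=1,log=w}
step 7 deliver 3→1: —
step 8 timeout(0): 0={back,v=2,log=-}
step 9 deliver 0→1: 1={back,v=2,log=-}
step 10 deliver 1→0: —
step 11 deliver 0→2: 2={prim,v=2,log=-}
step 12 deliver 2→0: —
step 13 deliver 2→0: —
step 14 deliver 2→3: —
step 15 deliver 1→3: —
step 16 deliver 2→1: —
step 17 deliver 0→2: —

2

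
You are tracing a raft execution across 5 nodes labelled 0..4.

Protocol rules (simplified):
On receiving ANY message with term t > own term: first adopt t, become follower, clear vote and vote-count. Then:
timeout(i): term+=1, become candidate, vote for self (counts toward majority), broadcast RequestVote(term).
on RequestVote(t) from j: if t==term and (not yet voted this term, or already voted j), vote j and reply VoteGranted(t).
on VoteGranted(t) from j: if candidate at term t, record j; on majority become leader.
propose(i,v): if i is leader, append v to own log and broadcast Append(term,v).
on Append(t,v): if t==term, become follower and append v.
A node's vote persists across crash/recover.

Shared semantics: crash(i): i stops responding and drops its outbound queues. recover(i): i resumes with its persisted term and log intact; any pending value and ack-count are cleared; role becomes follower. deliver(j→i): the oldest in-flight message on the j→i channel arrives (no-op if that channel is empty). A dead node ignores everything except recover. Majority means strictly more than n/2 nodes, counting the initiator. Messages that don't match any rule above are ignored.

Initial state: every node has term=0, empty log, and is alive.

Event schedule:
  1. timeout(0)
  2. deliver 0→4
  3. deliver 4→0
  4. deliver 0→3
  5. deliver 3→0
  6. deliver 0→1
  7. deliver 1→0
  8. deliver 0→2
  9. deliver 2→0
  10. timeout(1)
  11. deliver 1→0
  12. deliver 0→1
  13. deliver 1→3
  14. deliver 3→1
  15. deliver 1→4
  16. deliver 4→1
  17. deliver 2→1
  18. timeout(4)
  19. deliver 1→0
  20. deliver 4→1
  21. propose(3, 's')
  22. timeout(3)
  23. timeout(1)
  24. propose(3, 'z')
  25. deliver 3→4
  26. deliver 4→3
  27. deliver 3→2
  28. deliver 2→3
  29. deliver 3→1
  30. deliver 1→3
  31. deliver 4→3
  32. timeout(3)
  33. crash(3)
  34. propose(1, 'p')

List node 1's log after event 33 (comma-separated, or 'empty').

e1 timeout(0): 0[cand,t=1,-]
e2 deliver 0→4: 4[foll,t=1,-]
e3 deliver 4→0: ·
e4 deliver 0→3: 3[foll,t=1,-]
e5 deliver 3→0: 0[lead,t=1,-]
e6 deliver 0→1: 1[foll,t=1,-]
e7 deliver 1→0: ·
e8 deliver 0→2: 2[foll,t=1,-]
e9 deliver 2→0: ·
e10 timeout(1): 1[cand,t=2,-]
e11 deliver 1→0: 0[foll,t=2,-]
e12 deliver 0→1: ·
e13 deliver 1→3: 3[foll,t=2,-]
e14 deliver 3→1: 1[lead,t=2,-]
e15 deliver 1→4: 4[foll,t=2,-]
e16 deliver 4→1: ·
e17 deliver 2→1: ·
e18 timeout(4): 4[cand,t=3,-]
e19 deliver 1→0: ·
e20 deliver 4→1: 1[foll,t=3,-]
e21 propose(3,'s'): ·
e22 timeout(3): 3[cand,t=3,-]
e23 timeout(1): 1[cand,t=4,-]
e24 propose(3,'z'): ·
e25 deliver 3→4: ·
e26 deliver 4→3: ·
e27 deliver 3→2: 2[foll,t=3,-]
e28 deliver 2→3: ·
e29 deliver 3→1: ·
e30 deliver 1→3: 3[foll,t=4,-]
e31 deliver 4→3: ·
e32 timeout(3): 3[cand,t=5,-]
e33 crash(3): 3[✗cand,t=5,-]

empty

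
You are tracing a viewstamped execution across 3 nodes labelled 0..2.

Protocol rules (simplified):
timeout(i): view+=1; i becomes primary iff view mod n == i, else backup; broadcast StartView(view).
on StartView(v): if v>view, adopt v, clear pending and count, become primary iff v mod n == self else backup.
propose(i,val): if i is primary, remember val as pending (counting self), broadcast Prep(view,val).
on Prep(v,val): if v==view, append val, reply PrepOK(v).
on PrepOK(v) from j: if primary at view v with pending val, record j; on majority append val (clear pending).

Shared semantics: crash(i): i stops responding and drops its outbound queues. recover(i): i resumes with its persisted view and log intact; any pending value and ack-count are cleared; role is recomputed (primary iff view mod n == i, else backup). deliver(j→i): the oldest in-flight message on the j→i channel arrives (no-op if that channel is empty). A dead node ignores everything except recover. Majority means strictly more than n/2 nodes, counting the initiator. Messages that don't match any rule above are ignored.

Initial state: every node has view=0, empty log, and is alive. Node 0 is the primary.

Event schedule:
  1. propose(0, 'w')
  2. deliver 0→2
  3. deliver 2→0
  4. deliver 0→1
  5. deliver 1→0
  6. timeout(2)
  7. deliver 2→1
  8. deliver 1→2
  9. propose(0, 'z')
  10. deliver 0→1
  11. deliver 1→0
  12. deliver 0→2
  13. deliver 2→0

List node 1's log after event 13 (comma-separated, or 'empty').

after 1 — propose(0,'w'): ·
after 2 — deliver 0→2: n2:back/v0/[w]
after 3 — deliver 2→0: n0:prim/v0/[w]
after 4 — deliver 0→1: n1:back/v0/[w]
after 5 — deliver 1→0: ·
after 6 — timeout(2): n2:back/v1/[w]
after 7 — deliver 2→1: n1:prim/v1/[w]
after 8 — deliver 1→2: ·
after 9 — propose(0,'z'): ·
after 10 — deliver 0→1: ·
after 11 — deliver 1→0: ·
after 12 — deliver 0→2: ·
after 13 — deliver 2→0: n0:back/v1/[w]

w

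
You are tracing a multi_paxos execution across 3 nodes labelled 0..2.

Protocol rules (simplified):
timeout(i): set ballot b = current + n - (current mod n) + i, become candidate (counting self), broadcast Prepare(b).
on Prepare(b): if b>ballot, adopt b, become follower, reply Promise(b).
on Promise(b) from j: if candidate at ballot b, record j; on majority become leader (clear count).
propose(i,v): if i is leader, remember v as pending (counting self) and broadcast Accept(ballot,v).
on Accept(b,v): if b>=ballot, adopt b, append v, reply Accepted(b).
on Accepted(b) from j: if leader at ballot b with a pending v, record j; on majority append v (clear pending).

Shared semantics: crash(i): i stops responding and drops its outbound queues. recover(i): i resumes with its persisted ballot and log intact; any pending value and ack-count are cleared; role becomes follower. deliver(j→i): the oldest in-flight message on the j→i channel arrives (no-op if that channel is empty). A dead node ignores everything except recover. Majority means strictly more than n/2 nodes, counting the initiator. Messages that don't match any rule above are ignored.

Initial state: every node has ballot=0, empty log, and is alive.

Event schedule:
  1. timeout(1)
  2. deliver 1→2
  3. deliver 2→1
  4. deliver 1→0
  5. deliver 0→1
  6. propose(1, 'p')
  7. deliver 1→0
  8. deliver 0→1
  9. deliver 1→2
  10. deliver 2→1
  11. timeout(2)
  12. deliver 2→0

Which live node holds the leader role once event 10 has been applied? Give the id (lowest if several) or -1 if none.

[1] timeout(1) → N1(cand b4 [-])
[2] deliver 1→2 → N2(foll b4 [-])
[3] deliver 2→1 → N1(lead b4 [-])
[4] deliver 1→0 → N0(foll b4 [-])
[5] deliver 0→1 → ∅
[6] propose(1,'p') → ∅
[7] deliver 1→0 → N0(foll b4 [p])
[8] deliver 0→1 → N1(lead b4 [p])
[9] deliver 1→2 → N2(foll b4 [p])
[10] deliver 2→1 → ∅

1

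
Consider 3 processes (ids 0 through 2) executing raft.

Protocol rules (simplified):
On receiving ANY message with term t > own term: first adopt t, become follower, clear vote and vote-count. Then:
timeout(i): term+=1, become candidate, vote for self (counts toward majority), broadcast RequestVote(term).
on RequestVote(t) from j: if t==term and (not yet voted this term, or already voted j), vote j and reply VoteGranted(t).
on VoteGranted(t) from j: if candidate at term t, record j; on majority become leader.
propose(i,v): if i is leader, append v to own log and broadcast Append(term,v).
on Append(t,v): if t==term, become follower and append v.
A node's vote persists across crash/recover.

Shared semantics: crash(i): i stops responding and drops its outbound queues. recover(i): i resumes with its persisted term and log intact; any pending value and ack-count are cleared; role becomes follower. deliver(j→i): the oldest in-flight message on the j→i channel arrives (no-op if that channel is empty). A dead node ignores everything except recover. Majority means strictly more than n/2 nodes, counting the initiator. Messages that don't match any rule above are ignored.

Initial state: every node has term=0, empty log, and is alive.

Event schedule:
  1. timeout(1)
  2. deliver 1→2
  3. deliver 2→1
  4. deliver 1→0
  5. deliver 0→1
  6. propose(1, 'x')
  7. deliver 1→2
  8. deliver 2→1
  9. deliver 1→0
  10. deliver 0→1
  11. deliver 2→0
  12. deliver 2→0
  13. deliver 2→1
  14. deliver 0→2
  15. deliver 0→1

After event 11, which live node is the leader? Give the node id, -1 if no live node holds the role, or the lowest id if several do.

1

step 1 timeout(1): 1={cand,t=1,log=-}
step 2 deliver 1→2: 2={foll,t=1,log=-}
step 3 deliver 2→1: 1={lead,t=1,log=-}
step 4 deliver 1→0: 0={foll,t=1,log=-}
step 5 deliver 0→1: —
step 6 propose(1,'x'): 1={lead,t=1,log=x}
step 7 deliver 1→2: 2={foll,t=1,log=x}
step 8 deliver 2→1: —
step 9 deliver 1→0: 0={foll,t=1,log=x}
step 10 deliver 0→1: —
step 11 deliver 2→0: —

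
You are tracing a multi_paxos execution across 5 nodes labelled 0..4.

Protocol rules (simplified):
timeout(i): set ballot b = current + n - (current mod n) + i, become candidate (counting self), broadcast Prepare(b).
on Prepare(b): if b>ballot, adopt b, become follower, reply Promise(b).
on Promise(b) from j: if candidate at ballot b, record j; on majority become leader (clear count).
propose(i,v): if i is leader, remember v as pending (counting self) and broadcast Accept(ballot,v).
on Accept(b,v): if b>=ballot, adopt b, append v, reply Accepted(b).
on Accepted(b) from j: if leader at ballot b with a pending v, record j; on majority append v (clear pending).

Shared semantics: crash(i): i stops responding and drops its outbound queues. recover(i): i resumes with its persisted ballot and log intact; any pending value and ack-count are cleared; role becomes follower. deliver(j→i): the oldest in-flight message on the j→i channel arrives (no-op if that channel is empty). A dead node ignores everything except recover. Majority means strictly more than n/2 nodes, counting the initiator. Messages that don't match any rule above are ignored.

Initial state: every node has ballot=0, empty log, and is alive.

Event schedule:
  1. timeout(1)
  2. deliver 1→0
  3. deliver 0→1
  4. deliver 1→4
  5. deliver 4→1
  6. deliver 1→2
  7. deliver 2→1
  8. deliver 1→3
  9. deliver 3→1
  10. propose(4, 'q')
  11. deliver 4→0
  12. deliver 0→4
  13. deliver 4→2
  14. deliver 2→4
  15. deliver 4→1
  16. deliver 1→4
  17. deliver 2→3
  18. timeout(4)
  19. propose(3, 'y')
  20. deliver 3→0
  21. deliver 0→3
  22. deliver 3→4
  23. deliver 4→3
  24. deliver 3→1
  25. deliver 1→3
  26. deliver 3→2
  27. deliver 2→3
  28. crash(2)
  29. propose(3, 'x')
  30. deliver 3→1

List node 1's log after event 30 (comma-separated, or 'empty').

e1 timeout(1): 1[cand,b=6,-]
e2 deliver 1→0: 0[foll,b=6,-]
e3 deliver 0→1: ·
e4 deliver 1→4: 4[foll,b=6,-]
e5 deliver 4→1: 1[lead,b=6,-]
e6 deliver 1→2: 2[foll,b=6,-]
e7 deliver 2→1: ·
e8 deliver 1→3: 3[foll,b=6,-]
e9 deliver 3→1: ·
e10 propose(4,'q'): ·
e11 deliver 4→0: ·
e12 deliver 0→4: ·
e13 deliver 4→2: ·
e14 deliver 2→4: ·
e15 deliver 4→1: ·
e16 deliver 1→4: ·
e17 deliver 2→3: ·
e18 timeout(4): 4[cand,b=14,-]
e19 propose(3,'y'): ·
e20 deliver 3→0: ·
e21 deliver 0→3: ·
e22 deliver 3→4: ·
e23 deliver 4→3: 3[foll,b=14,-]
e24 deliver 3→1: ·
e25 deliver 1→3: ·
e26 deliver 3→2: ·
e27 deliver 2→3: ·
e28 crash(2): 2[✗foll,b=6,-]
e29 propose(3,'x'): ·
e30 deliver 3→1: ·

empty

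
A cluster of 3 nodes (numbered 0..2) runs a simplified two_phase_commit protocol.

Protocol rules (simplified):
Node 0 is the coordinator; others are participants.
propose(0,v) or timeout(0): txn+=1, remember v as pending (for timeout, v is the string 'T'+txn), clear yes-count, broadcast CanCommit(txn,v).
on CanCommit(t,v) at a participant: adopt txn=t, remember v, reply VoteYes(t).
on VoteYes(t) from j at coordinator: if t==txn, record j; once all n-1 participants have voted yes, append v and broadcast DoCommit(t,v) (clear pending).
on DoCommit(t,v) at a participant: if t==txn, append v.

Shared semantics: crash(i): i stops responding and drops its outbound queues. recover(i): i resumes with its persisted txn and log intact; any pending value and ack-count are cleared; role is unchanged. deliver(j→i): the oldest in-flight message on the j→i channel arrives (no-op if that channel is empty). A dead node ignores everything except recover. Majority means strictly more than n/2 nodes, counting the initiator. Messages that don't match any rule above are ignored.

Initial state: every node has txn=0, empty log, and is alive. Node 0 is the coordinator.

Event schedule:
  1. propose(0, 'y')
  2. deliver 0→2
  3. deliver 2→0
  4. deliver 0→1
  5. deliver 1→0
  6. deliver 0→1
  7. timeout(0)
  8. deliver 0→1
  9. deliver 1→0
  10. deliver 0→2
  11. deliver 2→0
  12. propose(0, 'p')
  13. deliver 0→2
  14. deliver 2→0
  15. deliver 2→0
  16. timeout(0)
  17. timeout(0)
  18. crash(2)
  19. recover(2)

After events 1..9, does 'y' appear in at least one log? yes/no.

after 1 — propose(0,'y'): n0:coor/t1/[-]
after 2 — deliver 0→2: n2:part/t1/[-]
after 3 — deliver 2→0: ·
after 4 — deliver 0→1: n1:part/t1/[-]
after 5 — deliver 1→0: n0:coor/t1/[y]
after 6 — deliver 0→1: n1:part/t1/[y]
after 7 — timeout(0): n0:coor/t2/[y]
after 8 — deliver 0→1: n1:part/t2/[y]
after 9 — deliver 1→0: ·

yes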